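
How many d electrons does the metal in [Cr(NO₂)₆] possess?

Ligand charges: each nitro (N-bound nitrite) is −1. With an overall charge of 0 the chromium centre must be in the +6 oxidation state.
Cr sits in group 6, so the d-electron count is 6 − 6 = 0.

d⁰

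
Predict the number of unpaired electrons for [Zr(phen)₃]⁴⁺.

Ligand charges: 1,10-phenanthroline is neutral. With an overall charge of +4 the zirconium centre must be in the +4 oxidation state.
Group 4 minus oxidation state 4 gives a d⁰ configuration.
Counting donor atoms: 3×1,10-phenanthroline (bidentate) → 6 donors. Coordination number = 6.
In an octahedral field the d⁰ configuration is t₂g⁰e_g⁰, giving 0 unpaired electrons.

0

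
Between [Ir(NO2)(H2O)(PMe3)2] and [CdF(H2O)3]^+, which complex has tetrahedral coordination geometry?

[CdF(H2O)3]^+

For [Ir(NO2)(H2O)(PMe3)2]: Summing ligand charges against the 0 overall charge gives an oxidation state of +1 for iridium. Ir sits in group 9, so the d-electron count is 9 − 1 = 8. A 5d d⁸ ion has a large crystal-field splitting; square planar leaves the high-energy d_{x²−y²} orbital empty and maximises CFSE. → square planar.
For [CdF(H2O)3]^+: Ligand charges: each fluoride is −1; water is neutral. With an overall charge of +1 the cadmium centre must be in the +2 oxidation state. Group 12 minus oxidation state 2 gives a d¹⁰ configuration. A d¹⁰ ion has no crystal-field stabilisation preference between square planar and tetrahedral, so four ligands adopt the sterically favoured tetrahedral geometry. → tetrahedral.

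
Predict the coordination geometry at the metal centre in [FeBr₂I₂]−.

tetrahedral

Ligand charges: each bromide is −1; each iodide is −1. With an overall charge of −1 the iron centre must be in the +3 oxidation state.
Group 8 minus oxidation state 3 gives a d⁵ configuration.
With 4 monodentate ligands the coordination number is 4.
Bromide and iodide are weak-field ligands.
A high-spin d⁵ ion has zero CFSE in either geometry, so four ligands adopt the sterically favoured tetrahedral geometry.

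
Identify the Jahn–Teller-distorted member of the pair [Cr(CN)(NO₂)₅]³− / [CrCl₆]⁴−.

[CrCl₆]⁴−

[Cr(CN)(NO₂)₅]³−: Summing ligand charges against the −3 overall charge gives an oxidation state of +3 for chromium. Cr sits in group 6, so the d-electron count is 6 − 3 = 3. The d³ configuration leaves the e_g set evenly filled (or empty) — no strong Jahn–Teller driving force.
[CrCl₆]⁴−: Summing ligand charges against the −4 overall charge gives an oxidation state of +2 for chromium. Cr sits in group 6, so the d-electron count is 6 − 2 = 4. Chloride is a weak-field ligand for a first-row metal, so the complex is high-spin. The t₂g³e_g¹ (high-spin) configuration has an unevenly filled e_g set; the Jahn–Teller theorem predicts a tetragonal distortion (typically axial elongation) to lift the degeneracy.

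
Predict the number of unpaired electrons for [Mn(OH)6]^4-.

5

Summing ligand charges against the −4 overall charge gives an oxidation state of +2 for manganese.
Mn sits in group 7, so the d-electron count is 7 − 2 = 5.
The spin state decides the count: Hydroxide is a weak-field ligand for a first-row metal, so the complex is high-spin.
An octahedral high-spin d⁵ ion is t₂g³e_g², giving 5 unpaired electrons.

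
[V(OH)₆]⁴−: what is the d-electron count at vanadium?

Ligand charges: each hydroxide is −1. With an overall charge of −4 the vanadium centre must be in the +2 oxidation state.
Group 5 minus oxidation state 2 gives a d³ configuration.

d3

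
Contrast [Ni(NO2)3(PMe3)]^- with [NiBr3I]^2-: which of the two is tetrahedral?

[NiBr3I]^2-

For [Ni(NO2)3(PMe3)]^-: Each nitro (N-bound nitrite) is −1; trimethylphosphine is neutral; balancing the −1 overall charge requires Ni(II). Nickel is a group-10 element; Ni(II) is therefore d⁸. Nitro (N-bound nitrite) and trimethylphosphine are strong-field ligands (high in the spectrochemical series). A 3d d⁸ ion with strong-field ligands gains enough CFSE to favour square planar over tetrahedral. → square planar.
For [NiBr3I]^2-: Summing ligand charges against the −2 overall charge gives an oxidation state of +2 for nickel. Group 10 minus oxidation state 2 gives a d⁸ configuration. Bromide and iodide are weak-field ligands. With weak-field ligands the CFSE gain from square planar is small, so a 3d d⁸ ion takes the sterically preferred tetrahedral geometry. → tetrahedral.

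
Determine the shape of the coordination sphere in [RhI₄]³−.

Ligand charges: each iodide is −1. With an overall charge of −3 the rhodium centre must be in the +1 oxidation state.
Rhodium is a group-9 element; Rh(I) is therefore d⁸.
Coordination number: 4.
A 4d d⁸ ion has a large crystal-field splitting; square planar leaves the high-energy d_{x²−y²} orbital empty and maximises CFSE.

square planar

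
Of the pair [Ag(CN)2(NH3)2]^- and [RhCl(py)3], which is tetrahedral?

[Ag(CN)2(NH3)2]^-

For [Ag(CN)2(NH3)2]^-: Ligand charges: each cyanide is −1; ammonia is neutral. With an overall charge of −1 the silver centre must be in the +1 oxidation state. Ag sits in group 11, so the d-electron count is 11 − 1 = 10. A d¹⁰ ion has no crystal-field stabilisation preference between square planar and tetrahedral, so four ligands adopt the sterically favoured tetrahedral geometry. → tetrahedral.
For [RhCl(py)3]: Ligand charges: each chloride is −1; pyridine is neutral. With an overall charge of 0 the rhodium centre must be in the +1 oxidation state. Rh sits in group 9, so the d-electron count is 9 − 1 = 8. A 4d d⁸ ion has a large crystal-field splitting; square planar leaves the high-energy d_{x²−y²} orbital empty and maximises CFSE. → square planar.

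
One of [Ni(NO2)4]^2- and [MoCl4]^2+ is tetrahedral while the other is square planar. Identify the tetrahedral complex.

[MoCl4]^2+

For [Ni(NO2)4]^2-: Each nitro (N-bound nitrite) is −1; balancing the −2 overall charge requires Ni(II). Ni sits in group 10, so the d-electron count is 10 − 2 = 8. Nitro (N-bound nitrite) is a strong-field ligand (high in the spectrochemical series). A 3d d⁸ ion with strong-field ligands gains enough CFSE to favour square planar over tetrahedral. → square planar.
For [MoCl4]^2+: Each chloride is −1; balancing the +2 overall charge requires Mo(VI). Molybdenum is a group-6 element; Mo(VI) is therefore d⁰. A d⁰ ion has no crystal-field stabilisation preference between square planar and tetrahedral, so four ligands adopt the sterically favoured tetrahedral geometry. → tetrahedral.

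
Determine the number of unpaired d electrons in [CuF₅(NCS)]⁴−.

1 unpaired electron

Summing ligand charges against the −4 overall charge gives an oxidation state of +2 for copper.
Group 11 minus oxidation state 2 gives a d⁹ configuration.
In an octahedral field the d⁹ configuration is t₂g⁶e_g³ (only one arrangement possible), giving 1 unpaired electron.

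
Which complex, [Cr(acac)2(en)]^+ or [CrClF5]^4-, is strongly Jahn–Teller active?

[CrClF5]^4-

[Cr(acac)2(en)]^+: Each acetylacetonate is −1; ethylenediamine is neutral; balancing the +1 overall charge requires Cr(III). Group 6 minus oxidation state 3 gives a d³ configuration. The d³ configuration leaves the e_g set evenly filled (or empty) — no strong Jahn–Teller driving force.
[CrClF5]^4-: Ligand charges: each chloride is −1; each fluoride is −1. With an overall charge of −4 the chromium centre must be in the +2 oxidation state. Chromium is a group-6 element; Cr(II) is therefore d⁴. Chloride and fluoride are weak-field ligands for a first-row metal, so the complex is high-spin. The t₂g³e_g¹ (high-spin) configuration has an unevenly filled e_g set; the Jahn–Teller theorem predicts a tetragonal distortion (typically axial elongation) to lift the degeneracy.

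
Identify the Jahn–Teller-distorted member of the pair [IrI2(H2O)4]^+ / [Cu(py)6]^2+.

[IrI2(H2O)4]^+: Summing ligand charges against the +1 overall charge gives an oxidation state of +3 for iridium. Iridium is a group-9 element; Ir(III) is therefore d⁶. A 5d ion has a large Δₒ and is invariably low-spin. The d⁶ configuration leaves the e_g set evenly filled (or empty) — no strong Jahn–Teller driving force.
[Cu(py)6]^2+: Summing ligand charges against the +2 overall charge gives an oxidation state of +2 for copper. Group 11 minus oxidation state 2 gives a d⁹ configuration. The t₂g⁶e_g³ configuration has an unevenly filled e_g set; the Jahn–Teller theorem predicts a tetragonal distortion (typically axial elongation) to lift the degeneracy.

[Cu(py)6]^2+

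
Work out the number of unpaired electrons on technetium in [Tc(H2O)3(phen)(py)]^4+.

Summing ligand charges against the +4 overall charge gives an oxidation state of +4 for technetium.
Tc sits in group 7, so the d-electron count is 7 − 4 = 3.
Counting donor atoms: 3×water (monodentate) → 3 donors; 1×1,10-phenanthroline (bidentate) → 2 donors; 1×pyridine (monodentate) → 1 donor. Coordination number = 6.
In an octahedral field the d³ configuration is t₂g³e_g⁰ (only one arrangement possible), giving 3 unpaired electrons.

3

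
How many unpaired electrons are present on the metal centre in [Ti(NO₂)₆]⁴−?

2 unpaired electrons

Summing ligand charges against the −4 overall charge gives an oxidation state of +2 for titanium.
Group 4 minus oxidation state 2 gives a d² configuration.
In an octahedral field the d² configuration is t₂g²e_g⁰ (only one arrangement possible), giving 2 unpaired electrons.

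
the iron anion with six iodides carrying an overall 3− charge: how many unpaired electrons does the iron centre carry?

5

Summing ligand charges against the −3 overall charge gives an oxidation state of +3 for iron.
Group 8 minus oxidation state 3 gives a d⁵ configuration.
The spin state decides the count: Iodide is a weak-field ligand for a first-row metal, so the complex is high-spin.
An octahedral high-spin d⁵ ion is t₂g³e_g², giving 5 unpaired electrons.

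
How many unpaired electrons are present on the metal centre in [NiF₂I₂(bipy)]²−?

2

Each fluoride is −1; each iodide is −1; 2,2′-bipyridine is neutral; balancing the −2 overall charge requires Ni(II).
Nickel is a group-10 element; Ni(II) is therefore d⁸.
Counting donor atoms: 2×fluoride (monodentate) → 2 donors; 2×iodide (monodentate) → 2 donors; 1×2,2′-bipyridine (bidentate) → 2 donors. Coordination number = 6.
In an octahedral field the d⁸ configuration is t₂g⁶e_g² (only one arrangement possible), giving 2 unpaired electrons.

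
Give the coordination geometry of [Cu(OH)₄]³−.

tetrahedral

Each hydroxide is −1; balancing the −3 overall charge requires Cu(I).
Group 11 minus oxidation state 1 gives a d¹⁰ configuration.
With 4 monodentate ligands the coordination number is 4.
A d¹⁰ ion has no crystal-field stabilisation preference between square planar and tetrahedral, so four ligands adopt the sterically favoured tetrahedral geometry.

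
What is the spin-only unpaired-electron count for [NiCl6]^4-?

2 unpaired electrons

Ligand charges: each chloride is −1. With an overall charge of −4 the nickel centre must be in the +2 oxidation state.
Nickel is a group-10 element; Ni(II) is therefore d⁸.
In an octahedral field the d⁸ configuration is t₂g⁶e_g² (only one arrangement possible), giving 2 unpaired electrons.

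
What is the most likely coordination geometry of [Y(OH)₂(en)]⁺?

Each hydroxide is −1; ethylenediamine is neutral; balancing the +1 overall charge requires Y(III).
Group 3 minus oxidation state 3 gives a d⁰ configuration.
Counting donor atoms: 2×hydroxide (monodentate) → 2 donors; 1×ethylenediamine (bidentate) → 2 donors. Coordination number = 4.
A d⁰ ion has no crystal-field stabilisation preference between square planar and tetrahedral, so four ligands adopt the sterically favoured tetrahedral geometry.

tetrahedral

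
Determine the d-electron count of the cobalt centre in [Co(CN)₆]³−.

Ligand charges: each cyanide is −1. With an overall charge of −3 the cobalt centre must be in the +3 oxidation state.
Co sits in group 9, so the d-electron count is 9 − 3 = 6.

d6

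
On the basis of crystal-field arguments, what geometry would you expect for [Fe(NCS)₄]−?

tetrahedral

Ligand charges: each isothiocyanate is −1. With an overall charge of −1 the iron centre must be in the +3 oxidation state.
Iron is a group-8 element; Fe(III) is therefore d⁵.
Coordination number: 4.
Isothiocyanate is a weak-field ligand.
A high-spin d⁵ ion has zero CFSE in either geometry, so four ligands adopt the sterically favoured tetrahedral geometry.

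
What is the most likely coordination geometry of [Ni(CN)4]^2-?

Ligand charges: each cyanide is −1. With an overall charge of −2 the nickel centre must be in the +2 oxidation state.
Group 10 minus oxidation state 2 gives a d⁸ configuration.
Coordination number: 4.
Cyanide is a strong-field ligand (high in the spectrochemical series).
A 3d d⁸ ion with strong-field ligands gains enough CFSE to favour square planar over tetrahedral.

square planar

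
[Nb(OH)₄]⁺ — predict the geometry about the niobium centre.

Ligand charges: each hydroxide is −1. With an overall charge of +1 the niobium centre must be in the +5 oxidation state.
Nb sits in group 5, so the d-electron count is 5 − 5 = 0.
With 4 monodentate ligands the coordination number is 4.
A d⁰ ion has no crystal-field stabilisation preference between square planar and tetrahedral, so four ligands adopt the sterically favoured tetrahedral geometry.

tetrahedral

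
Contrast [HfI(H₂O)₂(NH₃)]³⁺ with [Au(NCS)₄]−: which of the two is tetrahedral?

[HfI(H₂O)₂(NH₃)]³⁺

For [HfI(H₂O)₂(NH₃)]³⁺: Ligand charges: each iodide is −1; water is neutral; ammonia is neutral. With an overall charge of +3 the hafnium centre must be in the +4 oxidation state. Hafnium is a group-4 element; Hf(IV) is therefore d⁰. A d⁰ ion has no crystal-field stabilisation preference between square planar and tetrahedral, so four ligands adopt the sterically favoured tetrahedral geometry. → tetrahedral.
For [Au(NCS)₄]−: Each isothiocyanate is −1; balancing the −1 overall charge requires Au(III). Gold is a group-11 element; Au(III) is therefore d⁸. A 5d d⁸ ion has a large crystal-field splitting; square planar leaves the high-energy d_{x²−y²} orbital empty and maximises CFSE. → square planar.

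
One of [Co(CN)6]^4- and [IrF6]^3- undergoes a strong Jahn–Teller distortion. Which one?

[Co(CN)6]^4-

[Co(CN)6]^4-: Each cyanide is −1; balancing the −4 overall charge requires Co(II). Co sits in group 9, so the d-electron count is 9 − 2 = 7. Cyanide is a strong-field ligand (high in the spectrochemical series) for a first-row metal, so the complex is low-spin. The t₂g⁶e_g¹ (low-spin) configuration has an unevenly filled e_g set; the Jahn–Teller theorem predicts a tetragonal distortion (typically axial elongation) to lift the degeneracy.
[IrF6]^3-: Each fluoride is −1; balancing the −3 overall charge requires Ir(III). Ir sits in group 9, so the d-electron count is 9 − 3 = 6. A 5d ion has a large Δₒ and is invariably low-spin. The d⁶ configuration leaves the e_g set evenly filled (or empty) — no strong Jahn–Teller driving force.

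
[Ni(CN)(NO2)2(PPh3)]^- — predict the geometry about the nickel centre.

Summing ligand charges against the −1 overall charge gives an oxidation state of +2 for nickel.
Group 10 minus oxidation state 2 gives a d⁸ configuration.
Coordination number: 4.
Cyanide, nitro (N-bound nitrite), and triphenylphosphine are strong-field ligands (high in the spectrochemical series).
A 3d d⁸ ion with strong-field ligands gains enough CFSE to favour square planar over tetrahedral.

square planar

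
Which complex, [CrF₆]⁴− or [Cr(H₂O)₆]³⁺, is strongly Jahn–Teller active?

[CrF₆]⁴−: Each fluoride is −1; balancing the −4 overall charge requires Cr(II). Cr sits in group 6, so the d-electron count is 6 − 2 = 4. Fluoride is a weak-field ligand for a first-row metal, so the complex is high-spin. The t₂g³e_g¹ (high-spin) configuration has an unevenly filled e_g set; the Jahn–Teller theorem predicts a tetragonal distortion (typically axial elongation) to lift the degeneracy.
[Cr(H₂O)₆]³⁺: Water is neutral; balancing the +3 overall charge requires Cr(III). Chromium is a group-6 element; Cr(III) is therefore d³. The d³ configuration leaves the e_g set evenly filled (or empty) — no strong Jahn–Teller driving force.

[CrF₆]⁴−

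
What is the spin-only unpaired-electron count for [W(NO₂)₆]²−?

Each nitro (N-bound nitrite) is −1; balancing the −2 overall charge requires W(IV).
Tungsten is a group-6 element; W(IV) is therefore d².
In an octahedral field the d² configuration is t₂g²e_g⁰ (only one arrangement possible), giving 2 unpaired electrons.

2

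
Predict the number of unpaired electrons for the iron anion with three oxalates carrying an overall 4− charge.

4 unpaired electrons

Each oxalate is −2; balancing the −4 overall charge requires Fe(II).
Iron is a group-8 element; Fe(II) is therefore d⁶.
Counting donor atoms: 3×oxalate (bidentate) → 6 donors. Coordination number = 6.
The spin state decides the count: Oxalate is a weak-field ligand for a first-row metal, so the complex is high-spin.
An octahedral high-spin d⁶ ion is t₂g⁴e_g², giving 4 unpaired electrons.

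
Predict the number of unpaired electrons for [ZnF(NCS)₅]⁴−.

0 unpaired electrons

Summing ligand charges against the −4 overall charge gives an oxidation state of +2 for zinc.
Zinc is a group-12 element; Zn(II) is therefore d¹⁰.
In an octahedral field the d¹⁰ configuration is t₂g⁶e_g⁴, giving 0 unpaired electrons.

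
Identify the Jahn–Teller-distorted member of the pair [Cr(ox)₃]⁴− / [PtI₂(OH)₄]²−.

[Cr(ox)₃]⁴−

[Cr(ox)₃]⁴−: Summing ligand charges against the −4 overall charge gives an oxidation state of +2 for chromium. Group 6 minus oxidation state 2 gives a d⁴ configuration. Oxalate is a weak-field ligand for a first-row metal, so the complex is high-spin. The t₂g³e_g¹ (high-spin) configuration has an unevenly filled e_g set; the Jahn–Teller theorem predicts a tetragonal distortion (typically axial elongation) to lift the degeneracy.
[PtI₂(OH)₄]²−: Ligand charges: each iodide is −1; each hydroxide is −1. With an overall charge of −2 the platinum centre must be in the +4 oxidation state. Pt sits in group 10, so the d-electron count is 10 − 4 = 6. A 5d ion has a large Δₒ and is invariably low-spin. The d⁶ configuration leaves the e_g set evenly filled (or empty) — no strong Jahn–Teller driving force.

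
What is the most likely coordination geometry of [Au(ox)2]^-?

Each oxalate is −2; balancing the −1 overall charge requires Au(III).
Gold is a group-11 element; Au(III) is therefore d⁸.
Counting donor atoms: 2×oxalate (bidentate) → 4 donors. Coordination number = 4.
A 5d d⁸ ion has a large crystal-field splitting; square planar leaves the high-energy d_{x²−y²} orbital empty and maximises CFSE.

square planar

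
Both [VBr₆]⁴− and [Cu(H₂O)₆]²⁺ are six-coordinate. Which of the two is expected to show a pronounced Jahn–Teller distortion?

[Cu(H₂O)₆]²⁺

[VBr₆]⁴−: Summing ligand charges against the −4 overall charge gives an oxidation state of +2 for vanadium. V sits in group 5, so the d-electron count is 5 − 2 = 3. The d³ configuration leaves the e_g set evenly filled (or empty) — no strong Jahn–Teller driving force.
[Cu(H₂O)₆]²⁺: Water is neutral; balancing the +2 overall charge requires Cu(II). Group 11 minus oxidation state 2 gives a d⁹ configuration. The t₂g⁶e_g³ configuration has an unevenly filled e_g set; the Jahn–Teller theorem predicts a tetragonal distortion (typically axial elongation) to lift the degeneracy.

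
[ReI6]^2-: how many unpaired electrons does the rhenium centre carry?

3

Ligand charges: each iodide is −1. With an overall charge of −2 the rhenium centre must be in the +4 oxidation state.
Group 7 minus oxidation state 4 gives a d³ configuration.
In an octahedral field the d³ configuration is t₂g³e_g⁰ (only one arrangement possible), giving 3 unpaired electrons.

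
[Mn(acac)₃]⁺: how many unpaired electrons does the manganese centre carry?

Summing ligand charges against the +1 overall charge gives an oxidation state of +4 for manganese.
Mn sits in group 7, so the d-electron count is 7 − 4 = 3.
Counting donor atoms: 3×acetylacetonate (bidentate) → 6 donors. Coordination number = 6.
In an octahedral field the d³ configuration is t₂g³e_g⁰ (only one arrangement possible), giving 3 unpaired electrons.

3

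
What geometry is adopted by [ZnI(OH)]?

linear

Ligand charges: each iodide is −1; each hydroxide is −1. With an overall charge of 0 the zinc centre must be in the +2 oxidation state.
Group 12 minus oxidation state 2 gives a d¹⁰ configuration.
With 2 monodentate ligands the coordination number is 2.
A d¹⁰ ion with only two ligands adopts a linear arrangement (sp hybridisation; no CFSE preference).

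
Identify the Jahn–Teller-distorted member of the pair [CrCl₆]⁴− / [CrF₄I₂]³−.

[CrCl₆]⁴−: Ligand charges: each chloride is −1. With an overall charge of −4 the chromium centre must be in the +2 oxidation state. Group 6 minus oxidation state 2 gives a d⁴ configuration. Chloride is a weak-field ligand for a first-row metal, so the complex is high-spin. The t₂g³e_g¹ (high-spin) configuration has an unevenly filled e_g set; the Jahn–Teller theorem predicts a tetragonal distortion (typically axial elongation) to lift the degeneracy.
[CrF₄I₂]³−: Ligand charges: each fluoride is −1; each iodide is −1. With an overall charge of −3 the chromium centre must be in the +3 oxidation state. Group 6 minus oxidation state 3 gives a d³ configuration. The d³ configuration leaves the e_g set evenly filled (or empty) — no strong Jahn–Teller driving force.

[CrCl₆]⁴−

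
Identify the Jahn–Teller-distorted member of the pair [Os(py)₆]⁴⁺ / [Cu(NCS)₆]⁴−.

[Os(py)₆]⁴⁺: Summing ligand charges against the +4 overall charge gives an oxidation state of +4 for osmium. Os sits in group 8, so the d-electron count is 8 − 4 = 4. A 5d ion has a large Δₒ and is invariably low-spin. The d⁴ configuration leaves the e_g set evenly filled (or empty) — no strong Jahn–Teller driving force.
[Cu(NCS)₆]⁴−: Summing ligand charges against the −4 overall charge gives an oxidation state of +2 for copper. Cu sits in group 11, so the d-electron count is 11 − 2 = 9. The t₂g⁶e_g³ configuration has an unevenly filled e_g set; the Jahn–Teller theorem predicts a tetragonal distortion (typically axial elongation) to lift the degeneracy.

[Cu(NCS)₆]⁴−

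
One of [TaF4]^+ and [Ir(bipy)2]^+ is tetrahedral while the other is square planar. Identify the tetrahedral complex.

For [TaF4]^+: Ligand charges: each fluoride is −1. With an overall charge of +1 the tantalum centre must be in the +5 oxidation state. Tantalum is a group-5 element; Ta(V) is therefore d⁰. A d⁰ ion has no crystal-field stabilisation preference between square planar and tetrahedral, so four ligands adopt the sterically favoured tetrahedral geometry. → tetrahedral.
For [Ir(bipy)2]^+: Ligand charges: 2,2′-bipyridine is neutral. With an overall charge of +1 the iridium centre must be in the +1 oxidation state. Group 9 minus oxidation state 1 gives a d⁸ configuration. A 5d d⁸ ion has a large crystal-field splitting; square planar leaves the high-energy d_{x²−y²} orbital empty and maximises CFSE. → square planar.

[TaF4]^+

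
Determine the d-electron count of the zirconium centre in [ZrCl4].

Ligand charges: each chloride is −1. With an overall charge of 0 the zirconium centre must be in the +4 oxidation state.
Zirconium is a group-4 element; Zr(IV) is therefore d⁰.

d0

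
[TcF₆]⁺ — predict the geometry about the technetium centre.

Each fluoride is −1; balancing the +1 overall charge requires Tc(VII).
Group 7 minus oxidation state 7 gives a d⁰ configuration.
With 6 monodentate ligands the coordination number is 6.
Six donors around a single metal centre give an octahedral coordination sphere.

octahedral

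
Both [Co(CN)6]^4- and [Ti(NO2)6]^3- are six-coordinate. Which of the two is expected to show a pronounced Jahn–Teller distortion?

[Co(CN)6]^4-: Each cyanide is −1; balancing the −4 overall charge requires Co(II). Group 9 minus oxidation state 2 gives a d⁷ configuration. Cyanide is a strong-field ligand (high in the spectrochemical series) for a first-row metal, so the complex is low-spin. The t₂g⁶e_g¹ (low-spin) configuration has an unevenly filled e_g set; the Jahn–Teller theorem predicts a tetragonal distortion (typically axial elongation) to lift the degeneracy.
[Ti(NO2)6]^3-: Each nitro (N-bound nitrite) is −1; balancing the −3 overall charge requires Ti(III). Ti sits in group 4, so the d-electron count is 4 − 3 = 1. The d¹ configuration leaves the e_g set evenly filled (or empty) — no strong Jahn–Teller driving force.

[Co(CN)6]^4-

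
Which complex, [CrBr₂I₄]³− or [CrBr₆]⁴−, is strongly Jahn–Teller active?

[CrBr₆]⁴−

[CrBr₂I₄]³−: Summing ligand charges against the −3 overall charge gives an oxidation state of +3 for chromium. Chromium is a group-6 element; Cr(III) is therefore d³. The d³ configuration leaves the e_g set evenly filled (or empty) — no strong Jahn–Teller driving force.
[CrBr₆]⁴−: Ligand charges: each bromide is −1. With an overall charge of −4 the chromium centre must be in the +2 oxidation state. Cr sits in group 6, so the d-electron count is 6 − 2 = 4. Bromide is a weak-field ligand for a first-row metal, so the complex is high-spin. The t₂g³e_g¹ (high-spin) configuration has an unevenly filled e_g set; the Jahn–Teller theorem predicts a tetragonal distortion (typically axial elongation) to lift the degeneracy.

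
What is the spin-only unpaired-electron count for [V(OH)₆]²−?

1 unpaired electron

Summing ligand charges against the −2 overall charge gives an oxidation state of +4 for vanadium.
Vanadium is a group-5 element; V(IV) is therefore d¹.
In an octahedral field the d¹ configuration is t₂g¹e_g⁰ (only one arrangement possible), giving 1 unpaired electron.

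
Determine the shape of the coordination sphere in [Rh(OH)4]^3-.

square planar

Ligand charges: each hydroxide is −1. With an overall charge of −3 the rhodium centre must be in the +1 oxidation state.
Rhodium is a group-9 element; Rh(I) is therefore d⁸.
With 4 monodentate ligands the coordination number is 4.
A 4d d⁸ ion has a large crystal-field splitting; square planar leaves the high-energy d_{x²−y²} orbital empty and maximises CFSE.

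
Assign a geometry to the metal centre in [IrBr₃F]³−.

square planar

Summing ligand charges against the −3 overall charge gives an oxidation state of +1 for iridium.
Iridium is a group-9 element; Ir(I) is therefore d⁸.
With 4 monodentate ligands the coordination number is 4.
A 5d d⁸ ion has a large crystal-field splitting; square planar leaves the high-energy d_{x²−y²} orbital empty and maximises CFSE.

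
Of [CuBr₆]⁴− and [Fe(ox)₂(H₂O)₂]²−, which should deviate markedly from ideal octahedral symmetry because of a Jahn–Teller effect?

[CuBr₆]⁴−: Summing ligand charges against the −4 overall charge gives an oxidation state of +2 for copper. Group 11 minus oxidation state 2 gives a d⁹ configuration. The t₂g⁶e_g³ configuration has an unevenly filled e_g set; the Jahn–Teller theorem predicts a tetragonal distortion (typically axial elongation) to lift the degeneracy.
[Fe(ox)₂(H₂O)₂]²−: Each oxalate is −2; water is neutral; balancing the −2 overall charge requires Fe(II). Fe sits in group 8, so the d-electron count is 8 − 2 = 6. Oxalate is a weak-field ligand for a first-row metal, so the complex is high-spin. The d⁶ configuration leaves the e_g set evenly filled (or empty) — no strong Jahn–Teller driving force.

[CuBr₆]⁴−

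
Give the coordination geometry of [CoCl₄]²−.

Each chloride is −1; balancing the −2 overall charge requires Co(II).
Group 9 minus oxidation state 2 gives a d⁷ configuration.
With 4 monodentate ligands the coordination number is 4.
Chloride is a weak-field ligand.
For a high-spin 3d d⁷ ion with weak-field ligands the small Δₜ gives little square-planar CFSE advantage, so four ligands adopt the sterically favoured tetrahedral geometry.

tetrahedral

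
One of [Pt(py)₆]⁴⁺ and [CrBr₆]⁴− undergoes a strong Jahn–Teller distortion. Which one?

[CrBr₆]⁴−

[Pt(py)₆]⁴⁺: Summing ligand charges against the +4 overall charge gives an oxidation state of +4 for platinum. Pt sits in group 10, so the d-electron count is 10 − 4 = 6. A 5d ion has a large Δₒ and is invariably low-spin. The d⁶ configuration leaves the e_g set evenly filled (or empty) — no strong Jahn–Teller driving force.
[CrBr₆]⁴−: Each bromide is −1; balancing the −4 overall charge requires Cr(II). Cr sits in group 6, so the d-electron count is 6 − 2 = 4. Bromide is a weak-field ligand for a first-row metal, so the complex is high-spin. The t₂g³e_g¹ (high-spin) configuration has an unevenly filled e_g set; the Jahn–Teller theorem predicts a tetragonal distortion (typically axial elongation) to lift the degeneracy.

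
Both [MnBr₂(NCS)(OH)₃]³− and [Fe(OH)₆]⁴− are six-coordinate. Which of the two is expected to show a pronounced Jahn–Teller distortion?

[MnBr₂(NCS)(OH)₃]³−

[MnBr₂(NCS)(OH)₃]³−: Each bromide is −1; each isothiocyanate is −1; each hydroxide is −1; balancing the −3 overall charge requires Mn(III). Mn sits in group 7, so the d-electron count is 7 − 3 = 4. Bromide, hydroxide, and isothiocyanate are weak-field ligands for a first-row metal, so the complex is high-spin. The t₂g³e_g¹ (high-spin) configuration has an unevenly filled e_g set; the Jahn–Teller theorem predicts a tetragonal distortion (typically axial elongation) to lift the degeneracy.
[Fe(OH)₆]⁴−: Each hydroxide is −1; balancing the −4 overall charge requires Fe(II). Group 8 minus oxidation state 2 gives a d⁶ configuration. Hydroxide is a weak-field ligand for a first-row metal, so the complex is high-spin. The d⁶ configuration leaves the e_g set evenly filled (or empty) — no strong Jahn–Teller driving force.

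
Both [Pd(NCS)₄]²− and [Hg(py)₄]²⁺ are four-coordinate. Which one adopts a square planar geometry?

[Pd(NCS)₄]²−

For [Pd(NCS)₄]²−: Ligand charges: each isothiocyanate is −1. With an overall charge of −2 the palladium centre must be in the +2 oxidation state. Palladium is a group-10 element; Pd(II) is therefore d⁸. A 4d d⁸ ion has a large crystal-field splitting; square planar leaves the high-energy d_{x²−y²} orbital empty and maximises CFSE. → square planar.
For [Hg(py)₄]²⁺: Ligand charges: pyridine is neutral. With an overall charge of +2 the mercury centre must be in the +2 oxidation state. Hg sits in group 12, so the d-electron count is 12 − 2 = 10. A d¹⁰ ion has no crystal-field stabilisation preference between square planar and tetrahedral, so four ligands adopt the sterically favoured tetrahedral geometry. → tetrahedral.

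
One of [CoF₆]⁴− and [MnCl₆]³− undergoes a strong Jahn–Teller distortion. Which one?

[MnCl₆]³−

[CoF₆]⁴−: Ligand charges: each fluoride is −1. With an overall charge of −4 the cobalt centre must be in the +2 oxidation state. Cobalt is a group-9 element; Co(II) is therefore d⁷. Fluoride is a weak-field ligand for a first-row metal, so the complex is high-spin. The d⁷ configuration leaves the e_g set evenly filled (or empty) — no strong Jahn–Teller driving force.
[MnCl₆]³−: Each chloride is −1; balancing the −3 overall charge requires Mn(III). Mn sits in group 7, so the d-electron count is 7 − 3 = 4. Chloride is a weak-field ligand for a first-row metal, so the complex is high-spin. The t₂g³e_g¹ (high-spin) configuration has an unevenly filled e_g set; the Jahn–Teller theorem predicts a tetragonal distortion (typically axial elongation) to lift the degeneracy.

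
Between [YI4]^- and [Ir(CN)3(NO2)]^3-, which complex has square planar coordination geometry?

[Ir(CN)3(NO2)]^3-

For [YI4]^-: Summing ligand charges against the −1 overall charge gives an oxidation state of +3 for yttrium. Yttrium is a group-3 element; Y(III) is therefore d⁰. A d⁰ ion has no crystal-field stabilisation preference between square planar and tetrahedral, so four ligands adopt the sterically favoured tetrahedral geometry. → tetrahedral.
For [Ir(CN)3(NO2)]^3-: Ligand charges: each cyanide is −1; each nitro (N-bound nitrite) is −1. With an overall charge of −3 the iridium centre must be in the +1 oxidation state. Group 9 minus oxidation state 1 gives a d⁸ configuration. A 5d d⁸ ion has a large crystal-field splitting; square planar leaves the high-energy d_{x²−y²} orbital empty and maximises CFSE. → square planar.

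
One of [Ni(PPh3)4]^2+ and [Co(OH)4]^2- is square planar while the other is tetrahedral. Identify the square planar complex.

[Ni(PPh3)4]^2+

For [Ni(PPh3)4]^2+: Ligand charges: triphenylphosphine is neutral. With an overall charge of +2 the nickel centre must be in the +2 oxidation state. Nickel is a group-10 element; Ni(II) is therefore d⁸. Triphenylphosphine is a strong-field ligand (high in the spectrochemical series). A 3d d⁸ ion with strong-field ligands gains enough CFSE to favour square planar over tetrahedral. → square planar.
For [Co(OH)4]^2-: Ligand charges: each hydroxide is −1. With an overall charge of −2 the cobalt centre must be in the +2 oxidation state. Cobalt is a group-9 element; Co(II) is therefore d⁷. For a high-spin 3d d⁷ ion with weak-field ligands the small Δₜ gives little square-planar CFSE advantage, so four ligands adopt the sterically favoured tetrahedral geometry. → tetrahedral.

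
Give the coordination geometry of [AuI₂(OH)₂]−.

Ligand charges: each iodide is −1; each hydroxide is −1. With an overall charge of −1 the gold centre must be in the +3 oxidation state.
Au sits in group 11, so the d-electron count is 11 − 3 = 8.
Coordination number: 4.
A 5d d⁸ ion has a large crystal-field splitting; square planar leaves the high-energy d_{x²−y²} orbital empty and maximises CFSE.

square planar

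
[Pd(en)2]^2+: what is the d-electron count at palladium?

d8

Ethylenediamine is neutral; balancing the +2 overall charge requires Pd(II).
Pd sits in group 10, so the d-electron count is 10 − 2 = 8.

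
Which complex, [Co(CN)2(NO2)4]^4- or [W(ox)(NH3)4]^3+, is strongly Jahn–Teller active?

[Co(CN)2(NO2)4]^4-: Each cyanide is −1; each nitro (N-bound nitrite) is −1; balancing the −4 overall charge requires Co(II). Co sits in group 9, so the d-electron count is 9 − 2 = 7. Cyanide and nitro (N-bound nitrite) are strong-field ligands (high in the spectrochemical series) for a first-row metal, so the complex is low-spin. The t₂g⁶e_g¹ (low-spin) configuration has an unevenly filled e_g set; the Jahn–Teller theorem predicts a tetragonal distortion (typically axial elongation) to lift the degeneracy.
[W(ox)(NH3)4]^3+: Ligand charges: each oxalate is −2; ammonia is neutral. With an overall charge of +3 the tungsten centre must be in the +5 oxidation state. Group 6 minus oxidation state 5 gives a d¹ configuration. The d¹ configuration leaves the e_g set evenly filled (or empty) — no strong Jahn–Teller driving force.

[Co(CN)2(NO2)4]^4-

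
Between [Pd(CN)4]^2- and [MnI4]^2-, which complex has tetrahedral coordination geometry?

For [Pd(CN)4]^2-: Summing ligand charges against the −2 overall charge gives an oxidation state of +2 for palladium. Pd sits in group 10, so the d-electron count is 10 − 2 = 8. A 4d d⁸ ion has a large crystal-field splitting; square planar leaves the high-energy d_{x²−y²} orbital empty and maximises CFSE. → square planar.
For [MnI4]^2-: Summing ligand charges against the −2 overall charge gives an oxidation state of +2 for manganese. Group 7 minus oxidation state 2 gives a d⁵ configuration. A high-spin d⁵ ion has zero CFSE in either geometry, so four ligands adopt the sterically favoured tetrahedral geometry. → tetrahedral.

[MnI4]^2-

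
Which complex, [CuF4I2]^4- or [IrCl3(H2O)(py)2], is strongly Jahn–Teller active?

[CuF4I2]^4-: Summing ligand charges against the −4 overall charge gives an oxidation state of +2 for copper. Copper is a group-11 element; Cu(II) is therefore d⁹. The t₂g⁶e_g³ configuration has an unevenly filled e_g set; the Jahn–Teller theorem predicts a tetragonal distortion (typically axial elongation) to lift the degeneracy.
[IrCl3(H2O)(py)2]: Ligand charges: each chloride is −1; water is neutral; pyridine is neutral. With an overall charge of 0 the iridium centre must be in the +3 oxidation state. Iridium is a group-9 element; Ir(III) is therefore d⁶. A 5d ion has a large Δₒ and is invariably low-spin. The d⁶ configuration leaves the e_g set evenly filled (or empty) — no strong Jahn–Teller driving force.

[CuF4I2]^4-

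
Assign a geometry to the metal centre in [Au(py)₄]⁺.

Pyridine is neutral; balancing the +1 overall charge requires Au(I).
Group 11 minus oxidation state 1 gives a d¹⁰ configuration.
With 4 monodentate ligands the coordination number is 4.
A d¹⁰ ion has no crystal-field stabilisation preference between square planar and tetrahedral, so four ligands adopt the sterically favoured tetrahedral geometry.

tetrahedral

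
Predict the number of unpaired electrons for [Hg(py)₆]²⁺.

Summing ligand charges against the +2 overall charge gives an oxidation state of +2 for mercury.
Hg sits in group 12, so the d-electron count is 12 − 2 = 10.
In an octahedral field the d¹⁰ configuration is t₂g⁶e_g⁴, giving 0 unpaired electrons.

0 unpaired electrons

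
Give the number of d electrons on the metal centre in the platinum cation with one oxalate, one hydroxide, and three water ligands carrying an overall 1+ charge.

Summing ligand charges against the +1 overall charge gives an oxidation state of +4 for platinum.
Platinum is a group-10 element; Pt(IV) is therefore d⁶.

d⁶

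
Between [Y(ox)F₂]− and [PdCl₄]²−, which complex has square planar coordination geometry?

[PdCl₄]²−

For [Y(ox)F₂]−: Summing ligand charges against the −1 overall charge gives an oxidation state of +3 for yttrium. Yttrium is a group-3 element; Y(III) is therefore d⁰. A d⁰ ion has no crystal-field stabilisation preference between square planar and tetrahedral, so four ligands adopt the sterically favoured tetrahedral geometry. → tetrahedral.
For [PdCl₄]²−: Ligand charges: each chloride is −1. With an overall charge of −2 the palladium centre must be in the +2 oxidation state. Pd sits in group 10, so the d-electron count is 10 − 2 = 8. A 4d d⁸ ion has a large crystal-field splitting; square planar leaves the high-energy d_{x²−y²} orbital empty and maximises CFSE. → square planar.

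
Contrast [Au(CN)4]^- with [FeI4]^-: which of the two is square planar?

[Au(CN)4]^-

For [Au(CN)4]^-: Summing ligand charges against the −1 overall charge gives an oxidation state of +3 for gold. Gold is a group-11 element; Au(III) is therefore d⁸. A 5d d⁸ ion has a large crystal-field splitting; square planar leaves the high-energy d_{x²−y²} orbital empty and maximises CFSE. → square planar.
For [FeI4]^-: Summing ligand charges against the −1 overall charge gives an oxidation state of +3 for iron. Fe sits in group 8, so the d-electron count is 8 − 3 = 5. A high-spin d⁵ ion has zero CFSE in either geometry, so four ligands adopt the sterically favoured tetrahedral geometry. → tetrahedral.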